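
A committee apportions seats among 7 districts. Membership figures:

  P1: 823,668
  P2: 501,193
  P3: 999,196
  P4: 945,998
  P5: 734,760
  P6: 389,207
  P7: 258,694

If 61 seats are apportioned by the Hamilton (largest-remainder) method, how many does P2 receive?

The standard divisor is 4652716/61 ≈ 76274.033.
Standard quotas: P1 10.7988, P2 6.5710, P3 13.1001, P4 12.4026, P5 9.6332, P6 5.1027, P7 3.3916.
Lower quotas: P1 10, P2 6, P3 13, P4 12, P5 9, P6 5, P7 3 (sum 58, leaving 3 seats).
Remainders in descending order: P1 0.7988, P5 0.6332, P2 0.5710, P4 0.4026, P7 0.3916, P6 0.1027, P3 0.1001.
Largest remainders: P1, P5, P2 receive the extra seats.
P2 receives 7.

7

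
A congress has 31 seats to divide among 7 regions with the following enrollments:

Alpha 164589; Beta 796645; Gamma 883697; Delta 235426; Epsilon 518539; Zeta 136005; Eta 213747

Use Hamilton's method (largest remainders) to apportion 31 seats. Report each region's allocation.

Alpha: 2, Beta: 8, Gamma: 9, Delta: 3, Epsilon: 6, Zeta: 1, Eta: 2

Standard divisor: 2948648 ÷ 31 ≈ 95117.677.
Standard quotas: Alpha 1.7304, Beta 8.3754, Gamma 9.2906, Delta 2.4751, Epsilon 5.4516, Zeta 1.4299, Eta 2.2472.
Lower quotas: Alpha 1, Beta 8, Gamma 9, Delta 2, Epsilon 5, Zeta 1, Eta 2 (sum 28, leaving 3 seats).
Remainders in descending order: Alpha 0.7304, Delta 0.4751, Epsilon 0.4516, Zeta 0.4299, Beta 0.3754, Gamma 0.2906, Eta 0.2472.
Largest remainders: Alpha, Delta, Epsilon receive the extra seats.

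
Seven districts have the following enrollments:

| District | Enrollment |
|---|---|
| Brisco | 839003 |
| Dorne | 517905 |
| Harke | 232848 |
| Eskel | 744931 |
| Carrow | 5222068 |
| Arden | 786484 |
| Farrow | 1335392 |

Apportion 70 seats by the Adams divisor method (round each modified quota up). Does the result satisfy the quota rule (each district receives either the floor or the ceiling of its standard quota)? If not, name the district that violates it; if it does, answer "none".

Standard quotas: Brisco 6.068, Dorne 3.746, Harke 1.684, Eskel 5.388, Carrow 37.768, Arden 5.688, Farrow 9.658.
Adams allocation: Brisco 6, Dorne 4, Harke 2, Eskel 6, Carrow 36, Arden 6, Farrow 10.
Carrow has quota 37.768 (lower 37, upper 38) but receives 36 — outside the quota interval.

Carrow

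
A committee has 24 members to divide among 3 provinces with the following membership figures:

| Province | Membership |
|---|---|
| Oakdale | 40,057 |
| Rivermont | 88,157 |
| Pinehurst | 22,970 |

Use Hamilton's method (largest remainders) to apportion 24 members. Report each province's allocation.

Oakdale 6, Rivermont 14, Pinehurst 4

Total 151184; standard divisor 151184/24 ≈ 6299.333.
Standard quotas: Oakdale 6.3589, Rivermont 13.9947, Pinehurst 3.6464.
Lower quotas: Oakdale 6, Rivermont 13, Pinehurst 3 (sum 22, leaving 2 seats).
Remainders in descending order: Rivermont 0.9947, Pinehurst 0.6464, Oakdale 0.3589.
Largest remainders: Rivermont, Pinehurst receive the extra seats.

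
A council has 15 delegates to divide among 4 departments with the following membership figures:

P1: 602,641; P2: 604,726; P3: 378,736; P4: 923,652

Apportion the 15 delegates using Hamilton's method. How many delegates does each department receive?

Total 2509755; standard divisor 2509755/15 = 167317.
Standard quotas: P1 3.6018, P2 3.6143, P3 2.2636, P4 5.5204.
Lower quotas: P1 3, P2 3, P3 2, P4 5 (sum 13, leaving 2 seats).
Remainders in descending order: P2 0.6143, P1 0.6018, P4 0.5204, P3 0.2636.
Largest remainders: P2, P1 receive the extra seats.

P1 4; P2 4; P3 2; P4 5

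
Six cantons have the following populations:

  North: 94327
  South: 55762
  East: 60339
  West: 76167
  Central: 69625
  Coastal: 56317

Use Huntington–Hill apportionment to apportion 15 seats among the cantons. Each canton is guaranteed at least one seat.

With divisor 27827: modified quotas North 3.390, South 2.004, East 2.168, West 2.737, Central 2.502, Coastal 2.024.
Geometric-mean thresholds: North √(3·4)=3.464, South √(2·3)=2.449, East √(2·3)=2.449, West √(2·3)=2.449, Central √(2·3)=2.449, Coastal √(2·3)=2.449.
Each quota rounded against its threshold gives North 3, South 2, East 2, West 3, Central 3, Coastal 2 (total 15).

North 3; South 2; East 2; West 3; Central 3; Coastal 2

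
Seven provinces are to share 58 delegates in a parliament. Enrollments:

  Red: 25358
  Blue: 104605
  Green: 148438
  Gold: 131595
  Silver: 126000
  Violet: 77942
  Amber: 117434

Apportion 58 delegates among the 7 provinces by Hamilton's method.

Red=2; Blue=8; Green=12; Gold=11; Silver=10; Violet=6; Amber=9

The standard divisor is 731372/58 ≈ 12609.862.
Standard quotas: Red 2.0110, Blue 8.2955, Green 11.7716, Gold 10.4359, Silver 9.9922, Violet 6.1810, Amber 9.3129.
Lower quotas: Red 2, Blue 8, Green 11, Gold 10, Silver 9, Violet 6, Amber 9 (sum 55, leaving 3 seats).
Remainders in descending order: Silver 0.9922, Green 0.7716, Gold 0.4359, Amber 0.3129, Blue 0.2955, Violet 0.1810, Red 0.0110.
Largest remainders: Silver, Green, Gold receive the extra seats.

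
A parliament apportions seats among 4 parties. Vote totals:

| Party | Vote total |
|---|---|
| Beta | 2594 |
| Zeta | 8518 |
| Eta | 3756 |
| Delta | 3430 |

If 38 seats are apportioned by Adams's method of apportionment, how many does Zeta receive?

17

Standard divisor 18298/38 ≈ 481.526; standard quotas: Beta 5.387, Zeta 17.690, Eta 7.800, Delta 7.123.
Rounding up gives 6, 18, 8, 8 = 40 seats, so the divisor must be adjusted.
With modified divisor 510: modified quotas Beta 5.086, Zeta 16.702, Eta 7.365, Delta 6.725.
Rounding up: Beta 6, Zeta 17, Eta 8, Delta 7 (total 38).
Zeta receives 17.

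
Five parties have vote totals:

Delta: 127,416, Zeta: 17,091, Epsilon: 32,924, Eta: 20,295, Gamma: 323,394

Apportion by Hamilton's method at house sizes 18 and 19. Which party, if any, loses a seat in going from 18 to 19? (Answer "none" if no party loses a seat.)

At 18 seats: Delta 4, Zeta 1, Epsilon 1, Eta 1, Gamma 11.
At 19 seats: Delta 5, Zeta 0, Epsilon 1, Eta 1, Gamma 12.
Zeta drops from 1 to 0.

Zeta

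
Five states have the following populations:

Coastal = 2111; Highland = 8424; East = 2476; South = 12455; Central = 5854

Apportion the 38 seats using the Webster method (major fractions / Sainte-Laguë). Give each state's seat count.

Coastal 3, Highland 10, East 3, South 15, Central 7

Standard divisor 31320/38 ≈ 824.211; standard quotas: Coastal 2.561, Highland 10.221, East 3.004, South 15.111, Central 7.103.
Rounding to the nearest integer gives Coastal 3, Highland 10, East 3, South 15, Central 7 — total 38, matching the house size, so no adjustment is needed.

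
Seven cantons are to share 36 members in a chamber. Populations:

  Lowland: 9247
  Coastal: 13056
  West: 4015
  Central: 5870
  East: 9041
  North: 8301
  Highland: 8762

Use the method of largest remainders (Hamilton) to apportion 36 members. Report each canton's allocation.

Standard divisor: 58292 ÷ 36 ≈ 1619.222.
Standard quotas: Lowland 5.7108, Coastal 8.0631, West 2.4796, Central 3.6252, East 5.5835, North 5.1265, Highland 5.4112.
Lower quotas: Lowland 5, Coastal 8, West 2, Central 3, East 5, North 5, Highland 5 (sum 33, leaving 3 seats).
Remainders in descending order: Lowland 0.7108, Central 0.6252, East 0.5835, West 0.4796, Highland 0.4112, North 0.1265, Coastal 0.0631.
Largest remainders: Lowland, Central, East receive the extra seats.

Lowland=6, Coastal=8, West=2, Central=4, East=6, North=5, Highland=5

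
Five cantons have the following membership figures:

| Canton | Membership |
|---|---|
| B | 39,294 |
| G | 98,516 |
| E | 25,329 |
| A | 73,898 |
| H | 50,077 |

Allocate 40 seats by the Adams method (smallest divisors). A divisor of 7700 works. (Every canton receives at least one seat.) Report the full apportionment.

B: 6, G: 13, E: 4, A: 10, H: 7

With modified divisor 7700: modified quotas B 5.103, G 12.794, E 3.289, A 9.597, H 6.504.
Rounding up: B 6, G 13, E 4, A 10, H 7 (total 40).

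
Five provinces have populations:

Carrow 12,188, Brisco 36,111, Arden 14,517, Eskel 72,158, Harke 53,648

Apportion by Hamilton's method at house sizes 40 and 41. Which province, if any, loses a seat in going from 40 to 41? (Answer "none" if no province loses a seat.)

Carrow

At 40 seats: Carrow 3, Brisco 8, Arden 3, Eskel 15, Harke 11.
At 41 seats: Carrow 2, Brisco 8, Arden 3, Eskel 16, Harke 12.
Carrow drops from 3 to 2.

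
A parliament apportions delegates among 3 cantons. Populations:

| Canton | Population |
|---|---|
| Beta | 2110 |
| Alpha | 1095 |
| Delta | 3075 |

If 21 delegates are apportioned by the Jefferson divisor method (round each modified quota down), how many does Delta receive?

Standard divisor 6280/21 ≈ 299.048; standard quotas: Beta 7.056, Alpha 3.662, Delta 10.283.
Rounding down gives 7, 3, 10 = 20 seats, so the divisor must be adjusted.
With modified divisor 277: modified quotas Beta 7.617, Alpha 3.953, Delta 11.101.
Rounding down: Beta 7, Alpha 3, Delta 11 (total 21).
Delta receives 11.

11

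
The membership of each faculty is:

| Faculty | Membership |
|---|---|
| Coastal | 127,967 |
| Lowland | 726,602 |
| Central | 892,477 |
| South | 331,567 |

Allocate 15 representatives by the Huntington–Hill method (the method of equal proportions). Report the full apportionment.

With divisor 136537: modified quotas Coastal 0.937, Lowland 5.322, Central 6.537, South 2.428.
Geometric-mean thresholds: Coastal (min 1), Lowland √(5·6)=5.477, Central √(6·7)=6.481, South √(2·3)=2.449.
Each quota rounded against its threshold gives Coastal 1, Lowland 5, Central 7, South 2 (total 15).

Coastal=1, Lowland=5, Central=7, South=2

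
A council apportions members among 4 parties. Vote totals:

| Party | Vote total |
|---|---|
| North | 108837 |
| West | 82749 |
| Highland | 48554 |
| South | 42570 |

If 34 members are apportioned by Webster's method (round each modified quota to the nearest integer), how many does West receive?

Standard divisor 282710/34 ≈ 8315; standard quotas: North 13.089, West 9.952, Highland 5.839, South 5.120.
Rounding to the nearest integer gives North 13, West 10, Highland 6, South 5 — total 34, matching the house size, so no adjustment is needed.
West receives 10.

10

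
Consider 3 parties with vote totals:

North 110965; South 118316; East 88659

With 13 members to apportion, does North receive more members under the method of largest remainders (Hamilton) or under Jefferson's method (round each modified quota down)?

Jefferson

Hamilton: North 4, South 5, East 4.
Jefferson: North 5, South 5, East 3.
North gets 4 under Hamilton and 5 under Jefferson.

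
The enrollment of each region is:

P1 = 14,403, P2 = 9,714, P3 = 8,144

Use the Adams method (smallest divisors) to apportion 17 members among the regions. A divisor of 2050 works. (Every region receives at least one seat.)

With modified divisor 2050: modified quotas P1 7.026, P2 4.739, P3 3.973.
Rounding up: P1 8, P2 5, P3 4 (total 17).

P1 8; P2 5; P3 4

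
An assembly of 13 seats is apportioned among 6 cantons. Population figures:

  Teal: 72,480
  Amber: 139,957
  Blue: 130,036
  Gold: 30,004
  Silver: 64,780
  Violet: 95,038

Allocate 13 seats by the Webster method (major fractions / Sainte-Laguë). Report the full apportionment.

Teal 2, Amber 3, Blue 3, Gold 1, Silver 2, Violet 2

Standard divisor 532295/13 ≈ 40945.769; standard quotas: Teal 1.770, Amber 3.418, Blue 3.176, Gold 0.733, Silver 1.582, Violet 2.321.
Rounding to the nearest integer gives Teal 2, Amber 3, Blue 3, Gold 1, Silver 2, Violet 2 — total 13, matching the house size, so no adjustment is needed.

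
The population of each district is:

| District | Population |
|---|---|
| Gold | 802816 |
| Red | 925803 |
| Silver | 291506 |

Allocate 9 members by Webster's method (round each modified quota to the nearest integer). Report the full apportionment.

Gold 4, Red 4, Silver 1

Standard divisor 2020125/9 ≈ 224458.333; standard quotas: Gold 3.577, Red 4.125, Silver 1.299.
Rounding to the nearest integer gives Gold 4, Red 4, Silver 1 — total 9, matching the house size, so no adjustment is needed.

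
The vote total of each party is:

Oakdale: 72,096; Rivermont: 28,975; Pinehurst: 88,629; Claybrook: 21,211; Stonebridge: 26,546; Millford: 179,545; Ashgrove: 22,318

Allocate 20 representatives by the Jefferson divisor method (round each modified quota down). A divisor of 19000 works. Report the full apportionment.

Oakdale 3, Rivermont 1, Pinehurst 4, Claybrook 1, Stonebridge 1, Millford 9, Ashgrove 1

With modified divisor 19000: modified quotas Oakdale 3.795, Rivermont 1.525, Pinehurst 4.665, Claybrook 1.116, Stonebridge 1.397, Millford 9.450, Ashgrove 1.175.
Rounding down: Oakdale 3, Rivermont 1, Pinehurst 4, Claybrook 1, Stonebridge 1, Millford 9, Ashgrove 1 (total 20).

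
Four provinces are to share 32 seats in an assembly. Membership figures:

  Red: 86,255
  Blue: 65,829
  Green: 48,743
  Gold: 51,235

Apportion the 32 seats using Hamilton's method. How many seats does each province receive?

Total 252062; standard divisor 252062/32 ≈ 7876.938.
Standard quotas: Red 10.9503, Blue 8.3572, Green 6.1881, Gold 6.5044.
Lower quotas: Red 10, Blue 8, Green 6, Gold 6 (sum 30, leaving 2 seats).
Remainders in descending order: Red 0.9503, Gold 0.5044, Blue 0.3572, Green 0.1881.
The surplus seats go to Red, Gold.

Red=11; Blue=8; Green=6; Gold=7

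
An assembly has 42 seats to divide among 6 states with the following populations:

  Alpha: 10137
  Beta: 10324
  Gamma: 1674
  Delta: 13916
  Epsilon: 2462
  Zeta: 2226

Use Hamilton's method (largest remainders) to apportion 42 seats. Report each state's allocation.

Alpha 10, Beta 11, Gamma 2, Delta 14, Epsilon 3, Zeta 2

Standard divisor: 40739 ÷ 42 ≈ 969.976.
Standard quotas: Alpha 10.4508, Beta 10.6436, Gamma 1.7258, Delta 14.3467, Epsilon 2.5382, Zeta 2.2949.
Lower quotas: Alpha 10, Beta 10, Gamma 1, Delta 14, Epsilon 2, Zeta 2 (sum 39, leaving 3 seats).
Remainders in descending order: Gamma 0.7258, Beta 0.6436, Epsilon 0.5382, Alpha 0.4508, Delta 0.3467, Zeta 0.2949.
The surplus seats go to Gamma, Beta, Epsilon.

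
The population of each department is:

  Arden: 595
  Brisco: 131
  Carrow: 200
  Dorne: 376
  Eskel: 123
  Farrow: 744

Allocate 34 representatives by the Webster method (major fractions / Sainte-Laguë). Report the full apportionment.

Standard divisor 2169/34 ≈ 63.794; standard quotas: Arden 9.327, Brisco 2.053, Carrow 3.135, Dorne 5.894, Eskel 1.928, Farrow 11.663.
Rounding to the nearest integer gives Arden 9, Brisco 2, Carrow 3, Dorne 6, Eskel 2, Farrow 12 — total 34, matching the house size, so no adjustment is needed.

Arden=9; Brisco=2; Carrow=3; Dorne=6; Eskel=2; Farrow=12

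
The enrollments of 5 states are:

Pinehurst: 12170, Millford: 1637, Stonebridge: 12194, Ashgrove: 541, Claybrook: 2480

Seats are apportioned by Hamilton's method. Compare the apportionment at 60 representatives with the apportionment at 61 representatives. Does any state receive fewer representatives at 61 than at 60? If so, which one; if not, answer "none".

At 60 seats: Pinehurst 25, Millford 4, Stonebridge 25, Ashgrove 1, Claybrook 5.
At 61 seats: Pinehurst 26, Millford 3, Stonebridge 26, Ashgrove 1, Claybrook 5.
Millford drops from 4 to 3.

Millford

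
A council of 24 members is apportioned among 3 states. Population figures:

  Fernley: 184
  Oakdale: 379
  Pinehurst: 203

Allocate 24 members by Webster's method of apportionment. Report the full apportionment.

Standard divisor 766/24 ≈ 31.917; standard quotas: Fernley 5.765, Oakdale 11.875, Pinehurst 6.360.
Rounding to the nearest integer gives Fernley 6, Oakdale 12, Pinehurst 6 — total 24, matching the house size, so no adjustment is needed.

Fernley 6, Oakdale 12, Pinehurst 6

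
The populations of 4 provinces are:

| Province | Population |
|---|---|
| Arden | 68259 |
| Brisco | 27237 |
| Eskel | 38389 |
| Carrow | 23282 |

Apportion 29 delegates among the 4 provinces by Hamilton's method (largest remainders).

Standard divisor: 157167 ÷ 29 ≈ 5419.552.
Standard quotas: Arden 12.5950, Brisco 5.0257, Eskel 7.0834, Carrow 4.2959.
Lower quotas: Arden 12, Brisco 5, Eskel 7, Carrow 4 (sum 28, leaving 1 seat).
Remainders in descending order: Arden 0.5950, Carrow 0.2959, Eskel 0.0834, Brisco 0.0257.
The surplus seat goes to Arden.

Arden=13, Brisco=5, Eskel=7, Carrow=4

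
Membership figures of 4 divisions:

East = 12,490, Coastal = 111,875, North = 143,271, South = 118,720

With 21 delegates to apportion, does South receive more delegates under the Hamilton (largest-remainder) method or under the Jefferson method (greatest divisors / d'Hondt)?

Hamilton: East 1, Coastal 6, North 8, South 6.
Jefferson: East 0, Coastal 6, North 8, South 7.
South gets 6 under Hamilton and 7 under Jefferson.

Jefferson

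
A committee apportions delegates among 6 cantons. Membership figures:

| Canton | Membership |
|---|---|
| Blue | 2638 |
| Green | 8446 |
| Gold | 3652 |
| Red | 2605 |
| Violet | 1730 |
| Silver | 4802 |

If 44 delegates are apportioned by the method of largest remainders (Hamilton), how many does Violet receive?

The standard divisor is 23873/44 ≈ 542.568.
Standard quotas: Blue 4.8621, Green 15.5667, Gold 6.7310, Red 4.8012, Violet 3.1885, Silver 8.8505.
Lower quotas: Blue 4, Green 15, Gold 6, Red 4, Violet 3, Silver 8 (sum 40, leaving 4 seats).
Remainders in descending order: Blue 0.8621, Silver 0.8505, Red 0.8012, Gold 0.7310, Green 0.5667, Violet 0.1885.
The surplus seats go to Blue, Silver, Red, Gold.
Violet receives 3.

3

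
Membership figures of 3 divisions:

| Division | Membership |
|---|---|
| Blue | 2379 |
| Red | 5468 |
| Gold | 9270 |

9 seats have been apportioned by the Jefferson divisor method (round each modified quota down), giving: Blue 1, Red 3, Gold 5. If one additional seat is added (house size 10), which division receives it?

Gold

Priority for the next seat is population ÷ (current seats + 1).
Priorities: Blue 1189.500, Red 1367.000, Gold 1545.000.
Highest priority: Gold.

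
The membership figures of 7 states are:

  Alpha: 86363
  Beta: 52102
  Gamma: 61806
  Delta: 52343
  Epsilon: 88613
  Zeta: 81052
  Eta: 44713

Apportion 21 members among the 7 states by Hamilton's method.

Alpha=4, Beta=2, Gamma=3, Delta=2, Epsilon=4, Zeta=4, Eta=2

Standard divisor: 466992 ÷ 21 ≈ 22237.714.
Standard quotas: Alpha 3.8836, Beta 2.3430, Gamma 2.7793, Delta 2.3538, Epsilon 3.9848, Zeta 3.6448, Eta 2.0107.
Lower quotas: Alpha 3, Beta 2, Gamma 2, Delta 2, Epsilon 3, Zeta 3, Eta 2 (sum 17, leaving 4 seats).
Remainders in descending order: Epsilon 0.9848, Alpha 0.8836, Gamma 0.7793, Zeta 0.6448, Delta 0.3538, Beta 0.3430, Eta 0.0107.
Largest remainders: Epsilon, Alpha, Gamma, Zeta receive the extra seats.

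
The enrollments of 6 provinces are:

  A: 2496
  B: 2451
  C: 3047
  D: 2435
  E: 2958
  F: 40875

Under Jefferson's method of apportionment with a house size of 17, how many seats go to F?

15

Standard divisor 54262/17 ≈ 3191.882; standard quotas: A 0.782, B 0.768, C 0.955, D 0.763, E 0.927, F 12.806.
Rounding down gives 0, 0, 0, 0, 0, 12 = 12 seats, so the divisor must be adjusted.
With modified divisor 2600: modified quotas A 0.960, B 0.943, C 1.172, D 0.937, E 1.138, F 15.721.
Rounding down: A 0, B 0, C 1, D 0, E 1, F 15 (total 17).
F receives 15.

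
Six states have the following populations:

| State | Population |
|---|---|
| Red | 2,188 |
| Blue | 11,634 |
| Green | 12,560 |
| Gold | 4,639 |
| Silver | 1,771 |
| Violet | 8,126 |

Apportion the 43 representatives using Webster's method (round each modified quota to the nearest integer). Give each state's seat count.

Standard divisor 40918/43 ≈ 951.581; standard quotas: Red 2.299, Blue 12.226, Green 13.199, Gold 4.875, Silver 1.861, Violet 8.539.
Rounding to the nearest integer gives Red 2, Blue 12, Green 13, Gold 5, Silver 2, Violet 9 — total 43, matching the house size, so no adjustment is needed.

Red 2, Blue 12, Green 13, Gold 5, Silver 2, Violet 9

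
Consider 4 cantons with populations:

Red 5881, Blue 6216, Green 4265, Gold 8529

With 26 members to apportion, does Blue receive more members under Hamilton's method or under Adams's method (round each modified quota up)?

Hamilton

Hamilton: Red 6, Blue 7, Green 4, Gold 9.
Adams: Red 6, Blue 6, Green 5, Gold 9.
Blue gets 7 under Hamilton and 6 under Adams.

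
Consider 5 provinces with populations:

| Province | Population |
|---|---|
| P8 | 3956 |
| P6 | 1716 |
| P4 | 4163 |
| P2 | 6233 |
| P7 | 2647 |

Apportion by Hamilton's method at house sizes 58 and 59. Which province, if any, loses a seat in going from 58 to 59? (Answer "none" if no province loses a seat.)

At 58 seats: P8 12, P6 6, P4 13, P2 19, P7 8.
At 59 seats: P8 13, P6 5, P4 13, P2 20, P7 8.
P6 drops from 6 to 5.

P6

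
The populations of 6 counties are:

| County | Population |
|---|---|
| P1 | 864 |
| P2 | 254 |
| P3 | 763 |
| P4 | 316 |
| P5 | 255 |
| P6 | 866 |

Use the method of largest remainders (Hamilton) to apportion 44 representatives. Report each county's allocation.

P1 12, P2 3, P3 10, P4 4, P5 3, P6 12

The standard divisor is 3318/44 ≈ 75.409.
Standard quotas: P1 11.458, P2 3.368, P3 10.118, P4 4.190, P5 3.382, P6 11.484.
Lower quotas: P1 11, P2 3, P3 10, P4 4, P5 3, P6 11 (sum 42, leaving 2 seats).
Remainders in descending order: P6 0.484, P1 0.458, P5 0.382, P2 0.368, P4 0.190, P3 0.118.
The surplus seats go to P6, P1.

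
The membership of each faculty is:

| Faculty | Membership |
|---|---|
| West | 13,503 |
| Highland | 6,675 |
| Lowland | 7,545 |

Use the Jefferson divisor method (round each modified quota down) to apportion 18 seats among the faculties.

West 9; Highland 4; Lowland 5

Standard divisor 27723/18 ≈ 1540.167; standard quotas: West 8.767, Highland 4.334, Lowland 4.899.
Rounding down gives 8, 4, 4 = 16 seats, so the divisor must be adjusted.
With modified divisor 1400: modified quotas West 9.645, Highland 4.768, Lowland 5.389.
Rounding down: West 9, Highland 4, Lowland 5 (total 18).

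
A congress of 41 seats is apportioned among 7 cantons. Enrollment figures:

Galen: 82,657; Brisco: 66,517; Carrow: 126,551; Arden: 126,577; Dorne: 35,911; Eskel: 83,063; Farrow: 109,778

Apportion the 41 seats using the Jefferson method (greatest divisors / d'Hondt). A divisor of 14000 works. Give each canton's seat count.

Galen 5, Brisco 4, Carrow 9, Arden 9, Dorne 2, Eskel 5, Farrow 7

With modified divisor 14000: modified quotas Galen 5.904, Brisco 4.751, Carrow 9.039, Arden 9.041, Dorne 2.565, Eskel 5.933, Farrow 7.841.
Rounding down: Galen 5, Brisco 4, Carrow 9, Arden 9, Dorne 2, Eskel 5, Farrow 7 (total 41).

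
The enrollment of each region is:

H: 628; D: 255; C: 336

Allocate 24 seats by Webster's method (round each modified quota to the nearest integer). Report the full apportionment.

Standard divisor 1219/24 ≈ 50.792; standard quotas: H 12.364, D 5.021, C 6.615.
Rounding to the nearest integer gives H 12, D 5, C 7 — total 24, matching the house size, so no adjustment is needed.

H=12; D=5; C=7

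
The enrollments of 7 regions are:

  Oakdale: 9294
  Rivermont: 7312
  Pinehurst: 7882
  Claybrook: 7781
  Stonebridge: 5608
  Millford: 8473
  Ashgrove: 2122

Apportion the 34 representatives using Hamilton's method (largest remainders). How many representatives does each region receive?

The standard divisor is 48472/34 ≈ 1425.647.
Standard quotas: Oakdale 6.5191, Rivermont 5.1289, Pinehurst 5.5287, Claybrook 5.4579, Stonebridge 3.9337, Millford 5.9433, Ashgrove 1.4884.
Lower quotas: Oakdale 6, Rivermont 5, Pinehurst 5, Claybrook 5, Stonebridge 3, Millford 5, Ashgrove 1 (sum 30, leaving 4 seats).
Remainders in descending order: Millford 0.9433, Stonebridge 0.9337, Pinehurst 0.5287, Oakdale 0.5191, Ashgrove 0.4884, Claybrook 0.4579, Rivermont 0.1289.
The surplus seats go to Millford, Stonebridge, Pinehurst, Oakdale.

Oakdale 7; Rivermont 5; Pinehurst 6; Claybrook 5; Stonebridge 4; Millford 6; Ashgrove 1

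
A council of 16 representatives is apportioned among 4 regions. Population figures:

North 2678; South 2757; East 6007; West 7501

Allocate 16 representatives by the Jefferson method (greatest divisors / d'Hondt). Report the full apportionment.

North: 2, South: 2, East: 5, West: 7

Standard divisor 18943/16 ≈ 1183.938; standard quotas: North 2.262, South 2.329, East 5.074, West 6.336.
Rounding down gives 2, 2, 5, 6 = 15 seats, so the divisor must be adjusted.
With modified divisor 1040: modified quotas North 2.575, South 2.651, East 5.776, West 7.213.
Rounding down: North 2, South 2, East 5, West 7 (total 16).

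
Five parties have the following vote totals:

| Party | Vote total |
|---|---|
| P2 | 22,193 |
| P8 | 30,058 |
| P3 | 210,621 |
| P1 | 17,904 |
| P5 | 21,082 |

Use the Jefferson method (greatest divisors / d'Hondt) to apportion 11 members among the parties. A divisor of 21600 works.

With modified divisor 21600: modified quotas P2 1.027, P8 1.392, P3 9.751, P1 0.829, P5 0.976.
Rounding down: P2 1, P8 1, P3 9, P1 0, P5 0 (total 11).

P2: 1; P8: 1; P3: 9; P1: 0; P5: 0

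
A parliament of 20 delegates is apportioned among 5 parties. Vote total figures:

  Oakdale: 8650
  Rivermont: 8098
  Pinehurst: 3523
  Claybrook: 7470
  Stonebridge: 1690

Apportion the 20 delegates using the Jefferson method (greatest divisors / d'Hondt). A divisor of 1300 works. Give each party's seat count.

Oakdale 6, Rivermont 6, Pinehurst 2, Claybrook 5, Stonebridge 1

With modified divisor 1300: modified quotas Oakdale 6.654, Rivermont 6.229, Pinehurst 2.710, Claybrook 5.746, Stonebridge 1.300.
Rounding down: Oakdale 6, Rivermont 6, Pinehurst 2, Claybrook 5, Stonebridge 1 (total 20).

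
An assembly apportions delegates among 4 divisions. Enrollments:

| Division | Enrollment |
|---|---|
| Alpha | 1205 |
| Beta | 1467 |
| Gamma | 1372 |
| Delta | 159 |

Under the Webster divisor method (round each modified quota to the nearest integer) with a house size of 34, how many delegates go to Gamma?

11

Standard divisor 4203/34 ≈ 123.618; standard quotas: Alpha 9.748, Beta 11.867, Gamma 11.099, Delta 1.286.
Rounding to the nearest integer gives Alpha 10, Beta 12, Gamma 11, Delta 1 — total 34, matching the house size, so no adjustment is needed.
Gamma receives 11.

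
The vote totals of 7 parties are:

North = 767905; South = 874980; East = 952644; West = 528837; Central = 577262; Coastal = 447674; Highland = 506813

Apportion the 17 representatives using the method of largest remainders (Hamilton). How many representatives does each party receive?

Standard divisor: 4656115 ÷ 17 ≈ 273889.118.
Standard quotas: North 2.8037, South 3.1947, East 3.4782, West 1.9308, Central 2.1076, Coastal 1.6345, Highland 1.8504.
Lower quotas: North 2, South 3, East 3, West 1, Central 2, Coastal 1, Highland 1 (sum 13, leaving 4 seats).
Remainders in descending order: West 0.9308, Highland 0.8504, North 0.8037, Coastal 0.6345, East 0.4782, South 0.1947, Central 0.1076.
Largest remainders: West, Highland, North, Coastal receive the extra seats.

North: 3, South: 3, East: 3, West: 2, Central: 2, Coastal: 2, Highland: 2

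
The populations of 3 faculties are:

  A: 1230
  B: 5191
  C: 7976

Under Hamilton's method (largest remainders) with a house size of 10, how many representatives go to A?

Standard divisor: 14397 ÷ 10 ≈ 1439.7.
Standard quotas: A 0.8543, B 3.6056, C 5.5400.
Lower quotas: A 0, B 3, C 5 (sum 8, leaving 2 seats).
Remainders in descending order: A 0.8543, B 0.6056, C 0.5400.
Largest remainders: A, B receive the extra seats.
A receives 1.

1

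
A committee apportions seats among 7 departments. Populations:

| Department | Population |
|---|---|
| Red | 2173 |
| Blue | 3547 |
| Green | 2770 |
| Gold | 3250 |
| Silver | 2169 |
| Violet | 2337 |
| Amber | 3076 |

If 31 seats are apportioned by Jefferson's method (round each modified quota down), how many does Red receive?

3

Standard divisor 19322/31 ≈ 623.29; standard quotas: Red 3.486, Blue 5.691, Green 4.444, Gold 5.214, Silver 3.480, Violet 3.749, Amber 4.935.
Rounding down gives 3, 5, 4, 5, 3, 3, 4 = 27 seats, so the divisor must be adjusted.
With modified divisor 550: modified quotas Red 3.951, Blue 6.449, Green 5.036, Gold 5.909, Silver 3.944, Violet 4.249, Amber 5.593.
Rounding down: Red 3, Blue 6, Green 5, Gold 5, Silver 3, Violet 4, Amber 5 (total 31).
Red receives 3.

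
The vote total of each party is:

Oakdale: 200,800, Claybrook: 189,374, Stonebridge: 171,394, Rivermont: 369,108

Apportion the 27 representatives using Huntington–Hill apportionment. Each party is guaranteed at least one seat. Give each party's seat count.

Oakdale: 6, Claybrook: 5, Stonebridge: 5, Rivermont: 11

With divisor 34884: modified quotas Oakdale 5.756, Claybrook 5.429, Stonebridge 4.913, Rivermont 10.581.
Geometric-mean thresholds: Oakdale √(5·6)=5.477, Claybrook √(5·6)=5.477, Stonebridge √(4·5)=4.472, Rivermont √(10·11)=10.488.
Each quota rounded against its threshold gives Oakdale 6, Claybrook 5, Stonebridge 5, Rivermont 11 (total 27).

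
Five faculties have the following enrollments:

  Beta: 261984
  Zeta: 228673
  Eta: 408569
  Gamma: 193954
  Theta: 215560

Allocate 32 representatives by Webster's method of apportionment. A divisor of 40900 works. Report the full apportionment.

Beta=6; Zeta=6; Eta=10; Gamma=5; Theta=5

With modified divisor 40900: modified quotas Beta 6.405, Zeta 5.591, Eta 9.989, Gamma 4.742, Theta 5.270.
Rounding to the nearest integer: Beta 6, Zeta 6, Eta 10, Gamma 5, Theta 5 (total 32).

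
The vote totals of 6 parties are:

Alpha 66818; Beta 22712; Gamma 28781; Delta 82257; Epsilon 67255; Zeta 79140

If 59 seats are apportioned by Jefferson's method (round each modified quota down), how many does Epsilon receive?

11

Standard divisor 346963/59 ≈ 5880.729; standard quotas: Alpha 11.362, Beta 3.862, Gamma 4.894, Delta 13.988, Epsilon 11.437, Zeta 13.458.
Rounding down gives 11, 3, 4, 13, 11, 13 = 55 seats, so the divisor must be adjusted.
With modified divisor 5630: modified quotas Alpha 11.868, Beta 4.034, Gamma 5.112, Delta 14.610, Epsilon 11.946, Zeta 14.057.
Rounding down: Alpha 11, Beta 4, Gamma 5, Delta 14, Epsilon 11, Zeta 14 (total 59).
Epsilon receives 11.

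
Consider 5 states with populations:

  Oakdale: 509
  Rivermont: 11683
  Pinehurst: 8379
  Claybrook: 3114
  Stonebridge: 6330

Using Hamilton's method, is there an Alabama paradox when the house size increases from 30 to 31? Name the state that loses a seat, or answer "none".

At 30 seats: Oakdale 1, Rivermont 12, Pinehurst 8, Claybrook 3, Stonebridge 6.
At 31 seats: Oakdale 0, Rivermont 12, Pinehurst 9, Claybrook 3, Stonebridge 7.
Oakdale drops from 1 to 0.

Oakdale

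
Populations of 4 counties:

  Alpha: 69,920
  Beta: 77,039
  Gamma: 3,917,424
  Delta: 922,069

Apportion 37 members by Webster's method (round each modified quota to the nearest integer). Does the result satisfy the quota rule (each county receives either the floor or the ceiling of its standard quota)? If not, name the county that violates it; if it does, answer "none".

Standard quotas: Alpha 0.519, Beta 0.572, Gamma 29.068, Delta 6.842.
Webster allocation: Alpha 1, Beta 1, Gamma 28, Delta 7.
Gamma has quota 29.068 (lower 29, upper 30) but receives 28 — outside the quota interval.

Gamma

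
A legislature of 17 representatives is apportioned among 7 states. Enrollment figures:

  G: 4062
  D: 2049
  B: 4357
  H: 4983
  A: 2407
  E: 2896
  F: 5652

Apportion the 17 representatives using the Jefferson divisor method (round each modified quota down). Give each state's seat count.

Standard divisor 26406/17 ≈ 1553.294; standard quotas: G 2.615, D 1.319, B 2.805, H 3.208, A 1.550, E 1.864, F 3.639.
Rounding down gives 2, 1, 2, 3, 1, 1, 3 = 13 seats, so the divisor must be adjusted.
With modified divisor 1300: modified quotas G 3.125, D 1.576, B 3.352, H 3.833, A 1.852, E 2.228, F 4.348.
Rounding down: G 3, D 1, B 3, H 3, A 1, E 2, F 4 (total 17).

G: 3, D: 1, B: 3, H: 3, A: 1, E: 2, F: 4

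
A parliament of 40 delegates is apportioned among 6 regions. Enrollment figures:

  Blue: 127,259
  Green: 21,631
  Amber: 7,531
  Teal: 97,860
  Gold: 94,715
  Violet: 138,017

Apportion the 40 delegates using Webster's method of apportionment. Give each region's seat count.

Blue=10; Green=2; Amber=1; Teal=8; Gold=8; Violet=11

Standard divisor 487013/40 ≈ 12175.325; standard quotas: Blue 10.452, Green 1.777, Amber 0.619, Teal 8.038, Gold 7.779, Violet 11.336.
Rounding to the nearest integer gives Blue 10, Green 2, Amber 1, Teal 8, Gold 8, Violet 11 — total 40, matching the house size, so no adjustment is needed.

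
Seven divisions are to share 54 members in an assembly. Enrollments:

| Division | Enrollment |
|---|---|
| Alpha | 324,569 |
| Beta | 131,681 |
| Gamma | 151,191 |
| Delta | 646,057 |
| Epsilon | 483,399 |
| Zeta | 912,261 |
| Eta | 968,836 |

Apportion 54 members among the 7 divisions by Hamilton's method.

Alpha 5; Beta 2; Gamma 2; Delta 10; Epsilon 7; Zeta 14; Eta 14

The standard divisor is 3617994/54 ≈ 66999.889.
Standard quotas: Alpha 4.8443, Beta 1.9654, Gamma 2.2566, Delta 9.6427, Epsilon 7.2149, Zeta 13.6159, Eta 14.4603.
Lower quotas: Alpha 4, Beta 1, Gamma 2, Delta 9, Epsilon 7, Zeta 13, Eta 14 (sum 50, leaving 4 seats).
Remainders in descending order: Beta 0.9654, Alpha 0.8443, Delta 0.6427, Zeta 0.6159, Eta 0.4603, Gamma 0.2566, Epsilon 0.2149.
The surplus seats go to Beta, Alpha, Delta, Zeta.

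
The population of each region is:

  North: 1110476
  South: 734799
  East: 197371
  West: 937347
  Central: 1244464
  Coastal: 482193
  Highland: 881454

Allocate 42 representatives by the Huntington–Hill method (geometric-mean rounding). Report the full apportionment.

With divisor 135083: modified quotas North 8.221, South 5.440, East 1.461, West 6.939, Central 9.213, Coastal 3.570, Highland 6.525.
Geometric-mean thresholds: North √(8·9)=8.485, South √(5·6)=5.477, East √(1·2)=1.414, West √(6·7)=6.481, Central √(9·10)=9.487, Coastal √(3·4)=3.464, Highland √(6·7)=6.481.
Each quota rounded against its threshold gives North 8, South 5, East 2, West 7, Central 9, Coastal 4, Highland 7 (total 42).

North=8, South=5, East=2, West=7, Central=9, Coastal=4, Highland=7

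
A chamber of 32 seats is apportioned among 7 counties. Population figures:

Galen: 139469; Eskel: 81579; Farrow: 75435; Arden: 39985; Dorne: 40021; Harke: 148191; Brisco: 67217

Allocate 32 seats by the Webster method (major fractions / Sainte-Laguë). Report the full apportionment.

Galen 8; Eskel 4; Farrow 4; Arden 2; Dorne 2; Harke 8; Brisco 4

Standard divisor 591897/32 ≈ 18496.781; standard quotas: Galen 7.540, Eskel 4.410, Farrow 4.078, Arden 2.162, Dorne 2.164, Harke 8.012, Brisco 3.634.
Rounding to the nearest integer gives Galen 8, Eskel 4, Farrow 4, Arden 2, Dorne 2, Harke 8, Brisco 4 — total 32, matching the house size, so no adjustment is needed.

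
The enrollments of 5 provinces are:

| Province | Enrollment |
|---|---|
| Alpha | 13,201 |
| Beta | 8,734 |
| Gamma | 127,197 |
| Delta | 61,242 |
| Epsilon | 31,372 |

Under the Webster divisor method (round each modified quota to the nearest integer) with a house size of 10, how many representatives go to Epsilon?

1

Standard divisor 241746/10 ≈ 24174.6; standard quotas: Alpha 0.546, Beta 0.361, Gamma 5.262, Delta 2.533, Epsilon 1.298.
Rounding to the nearest integer gives Alpha 1, Beta 0, Gamma 5, Delta 3, Epsilon 1 — total 10, matching the house size, so no adjustment is needed.
Epsilon receives 1.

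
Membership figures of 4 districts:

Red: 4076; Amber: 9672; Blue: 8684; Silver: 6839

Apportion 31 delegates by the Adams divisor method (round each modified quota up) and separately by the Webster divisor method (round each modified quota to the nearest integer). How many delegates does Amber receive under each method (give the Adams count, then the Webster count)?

Adams: Red 5, Amber 10, Blue 9, Silver 7.
Webster: Red 4, Amber 11, Blue 9, Silver 7.
Amber gets 10 under Adams and 11 under Webster.

10 and 11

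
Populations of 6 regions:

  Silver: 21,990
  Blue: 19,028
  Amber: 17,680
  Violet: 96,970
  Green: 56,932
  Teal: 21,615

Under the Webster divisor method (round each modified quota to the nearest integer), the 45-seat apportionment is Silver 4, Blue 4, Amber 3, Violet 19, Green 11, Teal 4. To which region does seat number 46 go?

Amber

Priority for the next seat is population ÷ (current seats + 0.5).
Priorities: Silver 4886.667, Blue 4228.444, Amber 5051.429, Violet 4972.821, Green 4950.609, Teal 4803.333.
Highest priority: Amber.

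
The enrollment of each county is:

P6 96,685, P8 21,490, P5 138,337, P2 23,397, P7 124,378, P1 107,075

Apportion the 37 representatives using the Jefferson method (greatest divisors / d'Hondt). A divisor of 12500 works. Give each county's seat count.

With modified divisor 12500: modified quotas P6 7.735, P8 1.719, P5 11.067, P2 1.872, P7 9.950, P1 8.566.
Rounding down: P6 7, P8 1, P5 11, P2 1, P7 9, P1 8 (total 37).

P6: 7, P8: 1, P5: 11, P2: 1, P7: 9, P1: 8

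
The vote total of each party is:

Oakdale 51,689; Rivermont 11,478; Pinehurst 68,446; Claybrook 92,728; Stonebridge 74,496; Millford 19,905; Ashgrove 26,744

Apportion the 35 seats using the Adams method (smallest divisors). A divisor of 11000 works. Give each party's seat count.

With modified divisor 11000: modified quotas Oakdale 4.699, Rivermont 1.043, Pinehurst 6.222, Claybrook 8.430, Stonebridge 6.772, Millford 1.810, Ashgrove 2.431.
Rounding up: Oakdale 5, Rivermont 2, Pinehurst 7, Claybrook 9, Stonebridge 7, Millford 2, Ashgrove 3 (total 35).

Oakdale: 5, Rivermont: 2, Pinehurst: 7, Claybrook: 9, Stonebridge: 7, Millford: 2, Ashgrove: 3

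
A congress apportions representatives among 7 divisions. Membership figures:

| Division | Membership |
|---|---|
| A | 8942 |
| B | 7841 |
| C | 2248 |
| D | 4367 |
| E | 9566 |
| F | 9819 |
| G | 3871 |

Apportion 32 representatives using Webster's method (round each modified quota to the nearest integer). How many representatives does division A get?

Standard divisor 46654/32 ≈ 1457.938; standard quotas: A 6.133, B 5.378, C 1.542, D 2.995, E 6.561, F 6.735, G 2.655.
Rounding to the nearest integer gives 6, 5, 2, 3, 7, 7, 3 = 33 seats, so the divisor must be adjusted.
With modified divisor 1477.09: modified quotas A 6.054, B 5.308, C 1.522, D 2.956, E 6.476, F 6.648, G 2.621.
Rounding to the nearest integer: A 6, B 5, C 2, D 3, E 6, F 7, G 3 (total 32).
A receives 6.

6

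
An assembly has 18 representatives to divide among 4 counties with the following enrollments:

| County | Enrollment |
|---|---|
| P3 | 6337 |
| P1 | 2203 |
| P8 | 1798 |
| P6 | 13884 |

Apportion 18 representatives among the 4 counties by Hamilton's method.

P3 5, P1 2, P8 1, P6 10

The standard divisor is 24222/18 ≈ 1345.667.
Standard quotas: P3 4.7092, P1 1.6371, P8 1.3361, P6 10.3176.
Lower quotas: P3 4, P1 1, P8 1, P6 10 (sum 16, leaving 2 seats).
Remainders in descending order: P3 0.7092, P1 0.6371, P8 0.3361, P6 0.3176.
Largest remainders: P3, P1 receive the extra seats.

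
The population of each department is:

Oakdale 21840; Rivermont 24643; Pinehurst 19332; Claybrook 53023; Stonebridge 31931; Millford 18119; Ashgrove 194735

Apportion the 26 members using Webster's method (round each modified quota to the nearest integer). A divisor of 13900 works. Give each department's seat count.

Oakdale 2; Rivermont 2; Pinehurst 1; Claybrook 4; Stonebridge 2; Millford 1; Ashgrove 14

With modified divisor 13900: modified quotas Oakdale 1.571, Rivermont 1.773, Pinehurst 1.391, Claybrook 3.815, Stonebridge 2.297, Millford 1.304, Ashgrove 14.010.
Rounding to the nearest integer: Oakdale 2, Rivermont 2, Pinehurst 1, Claybrook 4, Stonebridge 2, Millford 1, Ashgrove 14 (total 26).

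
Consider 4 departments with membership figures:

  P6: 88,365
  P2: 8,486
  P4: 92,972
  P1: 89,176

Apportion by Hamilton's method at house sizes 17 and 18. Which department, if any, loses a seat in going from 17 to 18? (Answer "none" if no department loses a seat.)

P2

At 17 seats: P6 5, P2 1, P4 6, P1 5.
At 18 seats: P6 6, P2 0, P4 6, P1 6.
P2 drops from 1 to 0.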